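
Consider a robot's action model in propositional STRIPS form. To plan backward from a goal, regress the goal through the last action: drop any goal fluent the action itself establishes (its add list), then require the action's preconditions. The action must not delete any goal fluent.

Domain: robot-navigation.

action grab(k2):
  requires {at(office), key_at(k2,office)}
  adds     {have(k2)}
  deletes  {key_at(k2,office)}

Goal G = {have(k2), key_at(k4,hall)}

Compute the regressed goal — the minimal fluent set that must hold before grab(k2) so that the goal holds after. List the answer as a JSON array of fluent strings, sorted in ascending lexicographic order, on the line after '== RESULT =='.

Regress:
  G ∩ del = {}  (empty — regression defined)
  G \ add = {have(k2), key_at(k4,hall)} \ {have(k2)} = {key_at(k4,hall)}
  ∪ pre   = {key_at(k4,hall)} ∪ {at(office), key_at(k2,office)}
          = {at(office), key_at(k2,office), key_at(k4,hall)}

== RESULT ==
["at(office)", "key_at(k2,office)", "key_at(k4,hall)"]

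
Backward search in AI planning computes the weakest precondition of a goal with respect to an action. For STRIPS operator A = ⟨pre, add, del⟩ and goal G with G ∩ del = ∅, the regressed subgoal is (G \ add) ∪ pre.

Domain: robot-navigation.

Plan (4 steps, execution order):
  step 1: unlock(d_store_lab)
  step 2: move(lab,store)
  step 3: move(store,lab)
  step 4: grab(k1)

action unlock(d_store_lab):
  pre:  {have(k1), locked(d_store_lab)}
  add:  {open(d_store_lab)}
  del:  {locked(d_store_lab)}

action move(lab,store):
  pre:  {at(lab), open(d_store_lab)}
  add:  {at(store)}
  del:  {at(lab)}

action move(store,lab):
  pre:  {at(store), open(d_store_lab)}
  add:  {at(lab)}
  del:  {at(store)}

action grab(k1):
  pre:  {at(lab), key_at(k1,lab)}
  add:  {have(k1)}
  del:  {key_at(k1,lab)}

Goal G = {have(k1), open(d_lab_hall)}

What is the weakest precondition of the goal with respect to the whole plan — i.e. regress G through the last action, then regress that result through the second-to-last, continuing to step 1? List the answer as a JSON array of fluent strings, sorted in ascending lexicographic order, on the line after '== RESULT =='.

Regress step by step:
  through step 4 (grab(k1)): drop {have(k1)}, keep {open(d_lab_hall)}, require {at(lab), key_at(k1,lab)}
    → {at(lab), key_at(k1,lab), open(d_lab_hall)}
  through step 3 (move(store,lab)): drop {at(lab)}, keep {key_at(k1,lab), open(d_lab_hall)}, require {at(store), open(d_store_lab)}
    → {at(store), key_at(k1,lab), open(d_lab_hall), open(d_store_lab)}
  through step 2 (move(lab,store)): drop {at(store)}, keep {key_at(k1,lab), open(d_lab_hall), open(d_store_lab)}, require {at(lab), open(d_store_lab)}
    → {at(lab), key_at(k1,lab), open(d_lab_hall), open(d_store_lab)}
  through step 1 (unlock(d_store_lab)): drop {open(d_store_lab)}, keep {at(lab), key_at(k1,lab), open(d_lab_hall)}, require {have(k1), locked(d_store_lab)}
    → {at(lab), have(k1), key_at(k1,lab), locked(d_store_lab), open(d_lab_hall)}

== RESULT ==
["at(lab)", "have(k1)", "key_at(k1,lab)", "locked(d_store_lab)", "open(d_lab_hall)"]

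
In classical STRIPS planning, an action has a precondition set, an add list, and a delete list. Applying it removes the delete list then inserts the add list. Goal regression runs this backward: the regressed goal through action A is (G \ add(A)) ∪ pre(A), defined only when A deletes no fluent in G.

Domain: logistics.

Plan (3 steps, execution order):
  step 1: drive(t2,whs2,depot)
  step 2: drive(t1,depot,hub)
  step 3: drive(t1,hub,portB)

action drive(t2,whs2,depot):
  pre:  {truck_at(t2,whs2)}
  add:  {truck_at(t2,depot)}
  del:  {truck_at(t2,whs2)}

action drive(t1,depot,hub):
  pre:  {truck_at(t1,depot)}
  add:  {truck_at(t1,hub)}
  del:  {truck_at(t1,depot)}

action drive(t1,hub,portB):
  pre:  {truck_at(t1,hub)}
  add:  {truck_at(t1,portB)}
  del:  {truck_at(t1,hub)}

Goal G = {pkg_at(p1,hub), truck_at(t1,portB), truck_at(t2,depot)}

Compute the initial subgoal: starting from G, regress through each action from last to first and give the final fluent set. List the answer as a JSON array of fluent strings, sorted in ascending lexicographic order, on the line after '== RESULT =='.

Regress step by step:
  through step 3 (drive(t1,hub,portB)): drop {truck_at(t1,portB)}, keep {pkg_at(p1,hub), truck_at(t2,depot)}, require {truck_at(t1,hub)}
    → {pkg_at(p1,hub), truck_at(t1,hub), truck_at(t2,depot)}
  through step 2 (drive(t1,depot,hub)): drop {truck_at(t1,hub)}, keep {pkg_at(p1,hub), truck_at(t2,depot)}, require {truck_at(t1,depot)}
    → {pkg_at(p1,hub), truck_at(t1,depot), truck_at(t2,depot)}
  through step 1 (drive(t2,whs2,depot)): drop {truck_at(t2,depot)}, keep {pkg_at(p1,hub), truck_at(t1,depot)}, require {truck_at(t2,whs2)}
    → {pkg_at(p1,hub), truck_at(t1,depot), truck_at(t2,whs2)}

== RESULT ==
["pkg_at(p1,hub)", "truck_at(t1,depot)", "truck_at(t2,whs2)"]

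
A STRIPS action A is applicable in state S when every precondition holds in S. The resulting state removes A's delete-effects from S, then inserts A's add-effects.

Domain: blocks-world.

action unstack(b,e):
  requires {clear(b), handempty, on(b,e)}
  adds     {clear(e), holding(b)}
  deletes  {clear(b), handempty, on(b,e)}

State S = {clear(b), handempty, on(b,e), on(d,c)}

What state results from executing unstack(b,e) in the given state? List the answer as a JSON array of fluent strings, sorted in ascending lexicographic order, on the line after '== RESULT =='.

Progress:
  pre ⊆ S: {clear(b), handempty, on(b,e)} ⊆ S  — applicable
  S \ del = {on(d,c)}
  ∪ add   = {clear(e), holding(b), on(d,c)}

== RESULT ==
["clear(e)", "holding(b)", "on(d,c)"]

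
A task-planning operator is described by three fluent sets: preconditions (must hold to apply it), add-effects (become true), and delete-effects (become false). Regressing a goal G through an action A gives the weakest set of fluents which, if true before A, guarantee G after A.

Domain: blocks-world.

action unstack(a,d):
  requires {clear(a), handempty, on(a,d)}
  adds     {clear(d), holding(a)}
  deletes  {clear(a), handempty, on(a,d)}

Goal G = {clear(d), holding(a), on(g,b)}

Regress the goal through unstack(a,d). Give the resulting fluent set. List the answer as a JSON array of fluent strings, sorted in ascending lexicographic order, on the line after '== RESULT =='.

Compute (G \ add) ∪ pre:
  G ∩ del = {}  (empty — regression defined)
  G \ add = {clear(d), holding(a), on(g,b)} \ {clear(d), holding(a)} = {on(g,b)}
  ∪ pre   = {on(g,b)} ∪ {clear(a), handempty, on(a,d)}
          = {clear(a), handempty, on(a,d), on(g,b)}

== RESULT ==
["clear(a)", "handempty", "on(a,d)", "on(g,b)"]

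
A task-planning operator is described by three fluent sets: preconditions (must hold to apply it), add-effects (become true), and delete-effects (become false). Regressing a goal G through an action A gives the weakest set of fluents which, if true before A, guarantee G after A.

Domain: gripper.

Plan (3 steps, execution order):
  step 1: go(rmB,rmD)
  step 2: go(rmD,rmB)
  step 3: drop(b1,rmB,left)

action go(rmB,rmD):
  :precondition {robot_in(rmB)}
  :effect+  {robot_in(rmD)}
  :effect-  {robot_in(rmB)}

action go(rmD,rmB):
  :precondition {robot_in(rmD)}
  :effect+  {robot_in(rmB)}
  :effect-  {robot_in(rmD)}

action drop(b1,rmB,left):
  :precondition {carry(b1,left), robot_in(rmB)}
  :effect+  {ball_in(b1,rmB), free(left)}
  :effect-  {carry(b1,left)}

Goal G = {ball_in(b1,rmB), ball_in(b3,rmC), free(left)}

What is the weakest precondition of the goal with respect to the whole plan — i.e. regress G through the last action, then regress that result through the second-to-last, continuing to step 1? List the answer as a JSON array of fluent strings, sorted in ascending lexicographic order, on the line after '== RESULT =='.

Work backward from the goal:
  through step 3 (drop(b1,rmB,left)): drop {ball_in(b1,rmB), free(left)}, keep {ball_in(b3,rmC)}, require {carry(b1,left), robot_in(rmB)}
    → {ball_in(b3,rmC), carry(b1,left), robot_in(rmB)}
  through step 2 (go(rmD,rmB)): drop {robot_in(rmB)}, keep {ball_in(b3,rmC), carry(b1,left)}, require {robot_in(rmD)}
    → {ball_in(b3,rmC), carry(b1,left), robot_in(rmD)}
  through step 1 (go(rmB,rmD)): drop {robot_in(rmD)}, keep {ball_in(b3,rmC), carry(b1,left)}, require {robot_in(rmB)}
    → {ball_in(b3,rmC), carry(b1,left), robot_in(rmB)}

== RESULT ==
["ball_in(b3,rmC)", "carry(b1,left)", "robot_in(rmB)"]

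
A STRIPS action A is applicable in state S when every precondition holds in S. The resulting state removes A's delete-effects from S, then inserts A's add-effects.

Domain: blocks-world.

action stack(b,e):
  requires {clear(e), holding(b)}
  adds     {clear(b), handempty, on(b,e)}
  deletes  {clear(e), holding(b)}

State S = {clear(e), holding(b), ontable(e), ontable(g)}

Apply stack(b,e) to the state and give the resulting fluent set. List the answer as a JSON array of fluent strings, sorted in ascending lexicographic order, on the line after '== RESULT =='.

Progress:
  pre ⊆ S: {clear(e), holding(b)} ⊆ S  — applicable
  S \ del = {ontable(e), ontable(g)}
  ∪ add   = {clear(b), handempty, on(b,e), ontable(e), ontable(g)}

== RESULT ==
["clear(b)", "handempty", "on(b,e)", "ontable(e)", "ontable(g)"]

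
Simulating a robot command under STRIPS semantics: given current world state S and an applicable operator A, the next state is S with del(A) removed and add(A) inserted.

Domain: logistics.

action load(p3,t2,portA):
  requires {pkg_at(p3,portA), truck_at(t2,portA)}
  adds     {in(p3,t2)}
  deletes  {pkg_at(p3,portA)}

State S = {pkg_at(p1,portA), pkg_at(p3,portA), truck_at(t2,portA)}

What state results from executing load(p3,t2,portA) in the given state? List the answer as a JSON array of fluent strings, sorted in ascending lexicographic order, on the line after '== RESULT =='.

Compute (S \ del) ∪ add:
  pre ⊆ S: {pkg_at(p3,portA), truck_at(t2,portA)} ⊆ S  — applicable
  S \ del = {pkg_at(p1,portA), truck_at(t2,portA)}
  ∪ add   = {in(p3,t2), pkg_at(p1,portA), truck_at(t2,portA)}

== RESULT ==
["in(p3,t2)", "pkg_at(p1,portA)", "truck_at(t2,portA)"]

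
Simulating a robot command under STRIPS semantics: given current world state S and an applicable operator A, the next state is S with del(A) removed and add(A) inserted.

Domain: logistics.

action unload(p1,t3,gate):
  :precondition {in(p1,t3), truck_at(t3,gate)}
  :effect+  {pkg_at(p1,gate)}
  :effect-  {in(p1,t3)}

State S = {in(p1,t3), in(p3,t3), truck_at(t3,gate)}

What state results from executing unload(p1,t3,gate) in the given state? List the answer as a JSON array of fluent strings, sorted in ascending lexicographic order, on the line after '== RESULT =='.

Progress:
  pre ⊆ S: {in(p1,t3), truck_at(t3,gate)} ⊆ S  — applicable
  S \ del = {in(p3,t3), truck_at(t3,gate)}
  ∪ add   = {in(p3,t3), pkg_at(p1,gate), truck_at(t3,gate)}

== RESULT ==
["in(p3,t3)", "pkg_at(p1,gate)", "truck_at(t3,gate)"]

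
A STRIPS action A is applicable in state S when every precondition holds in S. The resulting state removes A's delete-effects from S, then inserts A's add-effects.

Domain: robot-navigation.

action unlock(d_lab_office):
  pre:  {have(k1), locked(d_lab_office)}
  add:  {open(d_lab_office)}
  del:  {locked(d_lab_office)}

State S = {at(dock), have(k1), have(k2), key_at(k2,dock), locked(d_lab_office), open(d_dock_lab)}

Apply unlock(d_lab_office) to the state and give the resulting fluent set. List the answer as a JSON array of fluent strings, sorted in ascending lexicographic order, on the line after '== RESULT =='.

Compute (S \ del) ∪ add:
  pre ⊆ S: {have(k1), locked(d_lab_office)} ⊆ S  — applicable
  S \ del = {at(dock), have(k1), have(k2), key_at(k2,dock), open(d_dock_lab)}
  ∪ add   = {at(dock), have(k1), have(k2), key_at(k2,dock), open(d_dock_lab), open(d_lab_office)}

== RESULT ==
["at(dock)", "have(k1)", "have(k2)", "key_at(k2,dock)", "open(d_dock_lab)", "open(d_lab_office)"]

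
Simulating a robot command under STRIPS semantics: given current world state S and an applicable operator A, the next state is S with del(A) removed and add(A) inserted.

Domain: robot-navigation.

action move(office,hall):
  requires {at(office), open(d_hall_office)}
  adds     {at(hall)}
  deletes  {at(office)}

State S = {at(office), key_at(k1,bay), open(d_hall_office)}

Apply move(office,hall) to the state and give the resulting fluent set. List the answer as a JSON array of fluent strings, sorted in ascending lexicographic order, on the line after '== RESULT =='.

Compute (S \ del) ∪ add:
  pre ⊆ S: {at(office), open(d_hall_office)} ⊆ S  — applicable
  S \ del = {key_at(k1,bay), open(d_hall_office)}
  ∪ add   = {at(hall), key_at(k1,bay), open(d_hall_office)}

== RESULT ==
["at(hall)", "key_at(k1,bay)", "open(d_hall_office)"]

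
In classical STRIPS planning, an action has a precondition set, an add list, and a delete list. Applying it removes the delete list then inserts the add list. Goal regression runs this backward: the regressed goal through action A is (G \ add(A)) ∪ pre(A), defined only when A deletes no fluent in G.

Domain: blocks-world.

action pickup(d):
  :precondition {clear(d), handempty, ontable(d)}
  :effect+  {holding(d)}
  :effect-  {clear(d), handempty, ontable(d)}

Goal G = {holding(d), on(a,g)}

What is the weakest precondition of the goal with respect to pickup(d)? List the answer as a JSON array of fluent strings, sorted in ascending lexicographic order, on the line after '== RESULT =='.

Compute (G \ add) ∪ pre:
  G ∩ del = {}  (empty — regression defined)
  G \ add = {holding(d), on(a,g)} \ {holding(d)} = {on(a,g)}
  ∪ pre   = {on(a,g)} ∪ {clear(d), handempty, ontable(d)}
          = {clear(d), handempty, on(a,g), ontable(d)}

== RESULT ==
["clear(d)", "handempty", "on(a,g)", "ontable(d)"]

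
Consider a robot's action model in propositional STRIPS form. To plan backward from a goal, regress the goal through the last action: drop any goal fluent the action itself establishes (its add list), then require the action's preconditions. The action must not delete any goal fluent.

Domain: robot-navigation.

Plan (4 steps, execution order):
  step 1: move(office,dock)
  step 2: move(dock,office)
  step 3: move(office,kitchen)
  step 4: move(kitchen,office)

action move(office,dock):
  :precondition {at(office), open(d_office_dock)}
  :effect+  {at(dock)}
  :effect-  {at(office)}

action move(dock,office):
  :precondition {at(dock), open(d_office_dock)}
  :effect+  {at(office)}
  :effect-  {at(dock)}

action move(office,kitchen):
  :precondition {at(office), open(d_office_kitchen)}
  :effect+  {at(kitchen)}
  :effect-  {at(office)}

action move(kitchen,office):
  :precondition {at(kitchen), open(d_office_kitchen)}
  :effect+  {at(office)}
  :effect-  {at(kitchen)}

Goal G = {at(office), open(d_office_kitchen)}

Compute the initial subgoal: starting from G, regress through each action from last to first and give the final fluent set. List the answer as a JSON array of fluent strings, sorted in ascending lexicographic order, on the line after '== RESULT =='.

Work backward from the goal:
  through step 4 (move(kitchen,office)): drop {at(office)}, keep {open(d_office_kitchen)}, require {at(kitchen), open(d_office_kitchen)}
    → {at(kitchen), open(d_office_kitchen)}
  through step 3 (move(office,kitchen)): drop {at(kitchen)}, keep {open(d_office_kitchen)}, require {at(office), open(d_office_kitchen)}
    → {at(office), open(d_office_kitchen)}
  through step 2 (move(dock,office)): drop {at(office)}, keep {open(d_office_kitchen)}, require {at(dock), open(d_office_dock)}
    → {at(dock), open(d_office_dock), open(d_office_kitchen)}
  through step 1 (move(office,dock)): drop {at(dock)}, keep {open(d_office_dock), open(d_office_kitchen)}, require {at(office), open(d_office_dock)}
    → {at(office), open(d_office_dock), open(d_office_kitchen)}

== RESULT ==
["at(office)", "open(d_office_dock)", "open(d_office_kitchen)"]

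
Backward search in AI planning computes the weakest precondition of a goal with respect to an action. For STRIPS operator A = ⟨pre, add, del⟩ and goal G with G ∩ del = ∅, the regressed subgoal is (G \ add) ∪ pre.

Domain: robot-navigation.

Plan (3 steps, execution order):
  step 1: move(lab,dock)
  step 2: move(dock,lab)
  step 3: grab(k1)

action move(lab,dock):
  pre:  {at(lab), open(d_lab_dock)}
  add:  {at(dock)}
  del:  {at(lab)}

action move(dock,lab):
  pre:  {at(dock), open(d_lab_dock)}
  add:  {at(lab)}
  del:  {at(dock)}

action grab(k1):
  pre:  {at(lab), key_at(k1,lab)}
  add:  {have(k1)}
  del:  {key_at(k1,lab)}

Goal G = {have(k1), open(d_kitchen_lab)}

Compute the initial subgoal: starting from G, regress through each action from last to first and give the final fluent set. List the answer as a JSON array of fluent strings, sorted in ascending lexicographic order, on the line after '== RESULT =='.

Regress step by step:
  through step 3 (grab(k1)): drop {have(k1)}, keep {open(d_kitchen_lab)}, require {at(lab), key_at(k1,lab)}
    → {at(lab), key_at(k1,lab), open(d_kitchen_lab)}
  through step 2 (move(dock,lab)): drop {at(lab)}, keep {key_at(k1,lab), open(d_kitchen_lab)}, require {at(dock), open(d_lab_dock)}
    → {at(dock), key_at(k1,lab), open(d_kitchen_lab), open(d_lab_dock)}
  through step 1 (move(lab,dock)): drop {at(dock)}, keep {key_at(k1,lab), open(d_kitchen_lab), open(d_lab_dock)}, require {at(lab), open(d_lab_dock)}
    → {at(lab), key_at(k1,lab), open(d_kitchen_lab), open(d_lab_dock)}

== RESULT ==
["at(lab)", "key_at(k1,lab)", "open(d_kitchen_lab)", "open(d_lab_dock)"]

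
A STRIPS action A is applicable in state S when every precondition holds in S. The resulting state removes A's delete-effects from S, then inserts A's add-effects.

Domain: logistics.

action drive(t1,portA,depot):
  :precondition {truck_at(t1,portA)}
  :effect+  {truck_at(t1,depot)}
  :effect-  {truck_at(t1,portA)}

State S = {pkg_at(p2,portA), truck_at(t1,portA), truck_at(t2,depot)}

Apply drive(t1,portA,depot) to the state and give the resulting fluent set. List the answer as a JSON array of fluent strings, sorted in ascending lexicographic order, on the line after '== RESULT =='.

Progress:
  pre ⊆ S: {truck_at(t1,portA)} ⊆ S  — applicable
  S \ del = {pkg_at(p2,portA), truck_at(t2,depot)}
  ∪ add   = {pkg_at(p2,portA), truck_at(t1,depot), truck_at(t2,depot)}

== RESULT ==
["pkg_at(p2,portA)", "truck_at(t1,depot)", "truck_at(t2,depot)"]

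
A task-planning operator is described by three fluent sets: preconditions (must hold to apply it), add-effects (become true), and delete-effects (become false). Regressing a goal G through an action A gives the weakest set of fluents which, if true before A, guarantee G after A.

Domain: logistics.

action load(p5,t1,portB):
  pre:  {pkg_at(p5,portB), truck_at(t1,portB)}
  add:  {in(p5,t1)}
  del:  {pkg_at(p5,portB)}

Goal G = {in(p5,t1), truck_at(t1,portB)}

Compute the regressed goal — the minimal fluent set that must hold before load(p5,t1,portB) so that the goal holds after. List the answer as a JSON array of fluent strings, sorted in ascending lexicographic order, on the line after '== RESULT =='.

Compute (G \ add) ∪ pre:
  G ∩ del = {}  (empty — regression defined)
  G \ add = {in(p5,t1), truck_at(t1,portB)} \ {in(p5,t1)} = {truck_at(t1,portB)}
  ∪ pre   = {truck_at(t1,portB)} ∪ {pkg_at(p5,portB), truck_at(t1,portB)}
          = {pkg_at(p5,portB), truck_at(t1,portB)}

== RESULT ==
["pkg_at(p5,portB)", "truck_at(t1,portB)"]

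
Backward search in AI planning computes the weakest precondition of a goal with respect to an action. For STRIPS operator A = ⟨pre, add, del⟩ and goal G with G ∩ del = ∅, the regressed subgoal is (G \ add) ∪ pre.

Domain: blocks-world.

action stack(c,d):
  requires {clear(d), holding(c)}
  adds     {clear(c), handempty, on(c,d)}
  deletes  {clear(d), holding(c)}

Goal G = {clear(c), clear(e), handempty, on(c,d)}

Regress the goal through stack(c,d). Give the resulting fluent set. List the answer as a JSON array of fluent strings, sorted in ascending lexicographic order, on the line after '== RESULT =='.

Compute (G \ add) ∪ pre:
  G ∩ del = {}  (empty — regression defined)
  G \ add = {clear(c), clear(e), handempty, on(c,d)} \ {clear(c), handempty, on(c,d)} = {clear(e)}
  ∪ pre   = {clear(e)} ∪ {clear(d), holding(c)}
          = {clear(d), clear(e), holding(c)}

== RESULT ==
["clear(d)", "clear(e)", "holding(c)"]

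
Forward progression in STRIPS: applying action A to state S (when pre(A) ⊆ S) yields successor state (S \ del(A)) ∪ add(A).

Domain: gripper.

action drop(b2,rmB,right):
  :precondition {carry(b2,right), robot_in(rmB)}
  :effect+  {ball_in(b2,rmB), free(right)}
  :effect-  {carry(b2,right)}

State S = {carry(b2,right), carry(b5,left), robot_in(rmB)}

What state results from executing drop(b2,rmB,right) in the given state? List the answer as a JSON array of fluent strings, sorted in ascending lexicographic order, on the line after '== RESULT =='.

Compute (S \ del) ∪ add:
  pre ⊆ S: {carry(b2,right), robot_in(rmB)} ⊆ S  — applicable
  S \ del = {carry(b5,left), robot_in(rmB)}
  ∪ add   = {ball_in(b2,rmB), carry(b5,left), free(right), robot_in(rmB)}

== RESULT ==
["ball_in(b2,rmB)", "carry(b5,left)", "free(right)", "robot_in(rmB)"]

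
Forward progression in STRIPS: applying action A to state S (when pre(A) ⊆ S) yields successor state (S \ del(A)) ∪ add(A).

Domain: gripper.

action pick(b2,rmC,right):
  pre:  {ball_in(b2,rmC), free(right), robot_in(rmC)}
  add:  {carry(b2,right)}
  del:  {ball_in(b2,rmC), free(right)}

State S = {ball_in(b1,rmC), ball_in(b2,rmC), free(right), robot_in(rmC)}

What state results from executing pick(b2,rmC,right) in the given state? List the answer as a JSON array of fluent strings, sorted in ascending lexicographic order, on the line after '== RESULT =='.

Progress:
  pre ⊆ S: {ball_in(b2,rmC), free(right), robot_in(rmC)} ⊆ S  — applicable
  S \ del = {ball_in(b1,rmC), robot_in(rmC)}
  ∪ add   = {ball_in(b1,rmC), carry(b2,right), robot_in(rmC)}

== RESULT ==
["ball_in(b1,rmC)", "carry(b2,right)", "robot_in(rmC)"]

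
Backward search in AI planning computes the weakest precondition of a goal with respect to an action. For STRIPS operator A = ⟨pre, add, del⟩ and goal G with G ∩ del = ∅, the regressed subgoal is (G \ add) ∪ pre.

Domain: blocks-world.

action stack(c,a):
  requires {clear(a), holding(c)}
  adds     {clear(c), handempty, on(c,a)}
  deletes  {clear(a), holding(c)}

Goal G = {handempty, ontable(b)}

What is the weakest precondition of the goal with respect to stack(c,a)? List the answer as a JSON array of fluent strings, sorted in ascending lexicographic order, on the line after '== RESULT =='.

Regress:
  G ∩ del = {}  (empty — regression defined)
  G \ add = {handempty, ontable(b)} \ {clear(c), handempty, on(c,a)} = {ontable(b)}
  ∪ pre   = {ontable(b)} ∪ {clear(a), holding(c)}
          = {clear(a), holding(c), ontable(b)}

== RESULT ==
["clear(a)", "holding(c)", "ontable(b)"]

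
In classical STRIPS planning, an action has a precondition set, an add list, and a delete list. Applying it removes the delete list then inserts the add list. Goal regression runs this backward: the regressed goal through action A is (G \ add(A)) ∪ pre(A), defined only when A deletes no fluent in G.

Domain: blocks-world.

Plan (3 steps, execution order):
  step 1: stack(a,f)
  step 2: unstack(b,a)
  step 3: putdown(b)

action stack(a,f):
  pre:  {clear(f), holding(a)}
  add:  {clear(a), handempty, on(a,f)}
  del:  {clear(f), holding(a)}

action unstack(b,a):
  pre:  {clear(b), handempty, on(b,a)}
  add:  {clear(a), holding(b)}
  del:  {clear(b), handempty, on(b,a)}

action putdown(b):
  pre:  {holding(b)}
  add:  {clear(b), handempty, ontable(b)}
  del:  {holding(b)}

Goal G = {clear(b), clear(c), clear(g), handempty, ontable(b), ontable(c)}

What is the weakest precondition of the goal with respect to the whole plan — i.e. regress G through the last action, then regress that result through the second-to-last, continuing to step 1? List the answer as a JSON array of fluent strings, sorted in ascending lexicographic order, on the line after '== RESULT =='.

Regress step by step:
  through step 3 (putdown(b)): drop {clear(b), handempty, ontable(b)}, keep {clear(c), clear(g), ontable(c)}, require {holding(b)}
    → {clear(c), clear(g), holding(b), ontable(c)}
  through step 2 (unstack(b,a)): drop {holding(b)}, keep {clear(c), clear(g), ontable(c)}, require {clear(b), handempty, on(b,a)}
    → {clear(b), clear(c), clear(g), handempty, on(b,a), ontable(c)}
  through step 1 (stack(a,f)): drop {handempty}, keep {clear(b), clear(c), clear(g), on(b,a), ontable(c)}, require {clear(f), holding(a)}
    → {clear(b), clear(c), clear(f), clear(g), holding(a), on(b,a), ontable(c)}

== RESULT ==
["clear(b)", "clear(c)", "clear(f)", "clear(g)", "holding(a)", "on(b,a)", "ontable(c)"]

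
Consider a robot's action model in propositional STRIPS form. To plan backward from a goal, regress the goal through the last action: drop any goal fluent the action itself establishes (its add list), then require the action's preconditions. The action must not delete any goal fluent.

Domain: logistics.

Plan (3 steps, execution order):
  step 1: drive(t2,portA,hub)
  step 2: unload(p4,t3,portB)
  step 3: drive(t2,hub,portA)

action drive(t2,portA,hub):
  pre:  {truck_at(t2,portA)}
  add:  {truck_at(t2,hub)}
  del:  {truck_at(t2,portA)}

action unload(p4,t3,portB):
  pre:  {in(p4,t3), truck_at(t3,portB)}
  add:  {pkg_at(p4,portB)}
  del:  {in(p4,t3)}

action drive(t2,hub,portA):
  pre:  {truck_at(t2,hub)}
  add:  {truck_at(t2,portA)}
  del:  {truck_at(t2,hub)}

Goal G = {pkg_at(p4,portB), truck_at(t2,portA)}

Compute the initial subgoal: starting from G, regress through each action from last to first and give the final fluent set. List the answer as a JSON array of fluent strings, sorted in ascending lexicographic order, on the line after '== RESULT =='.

Regress step by step:
  through step 3 (drive(t2,hub,portA)): drop {truck_at(t2,portA)}, keep {pkg_at(p4,portB)}, require {truck_at(t2,hub)}
    → {pkg_at(p4,portB), truck_at(t2,hub)}
  through step 2 (unload(p4,t3,portB)): drop {pkg_at(p4,portB)}, keep {truck_at(t2,hub)}, require {in(p4,t3), truck_at(t3,portB)}
    → {in(p4,t3), truck_at(t2,hub), truck_at(t3,portB)}
  through step 1 (drive(t2,portA,hub)): drop {truck_at(t2,hub)}, keep {in(p4,t3), truck_at(t3,portB)}, require {truck_at(t2,portA)}
    → {in(p4,t3), truck_at(t2,portA), truck_at(t3,portB)}

== RESULT ==
["in(p4,t3)", "truck_at(t2,portA)", "truck_at(t3,portB)"]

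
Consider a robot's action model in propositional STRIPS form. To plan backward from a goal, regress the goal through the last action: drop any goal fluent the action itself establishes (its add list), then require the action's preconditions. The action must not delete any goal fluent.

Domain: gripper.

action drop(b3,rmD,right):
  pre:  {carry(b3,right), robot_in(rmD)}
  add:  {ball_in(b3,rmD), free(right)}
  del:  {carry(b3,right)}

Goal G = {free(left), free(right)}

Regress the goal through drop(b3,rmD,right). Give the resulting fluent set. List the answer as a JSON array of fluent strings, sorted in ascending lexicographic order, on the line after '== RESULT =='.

Compute (G \ add) ∪ pre:
  G ∩ del = {}  (empty — regression defined)
  G \ add = {free(left), free(right)} \ {ball_in(b3,rmD), free(right)} = {free(left)}
  ∪ pre   = {free(left)} ∪ {carry(b3,right), robot_in(rmD)}
          = {carry(b3,right), free(left), robot_in(rmD)}

== RESULT ==
["carry(b3,right)", "free(left)", "robot_in(rmD)"]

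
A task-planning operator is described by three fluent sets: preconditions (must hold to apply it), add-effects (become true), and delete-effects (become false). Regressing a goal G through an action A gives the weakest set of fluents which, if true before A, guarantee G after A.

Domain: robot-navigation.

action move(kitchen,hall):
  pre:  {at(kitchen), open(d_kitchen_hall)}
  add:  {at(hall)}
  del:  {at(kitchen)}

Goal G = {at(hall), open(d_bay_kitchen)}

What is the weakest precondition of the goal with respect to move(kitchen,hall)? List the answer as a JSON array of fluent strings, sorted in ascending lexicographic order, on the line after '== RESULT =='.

Regress:
  G ∩ del = {}  (empty — regression defined)
  G \ add = {at(hall), open(d_bay_kitchen)} \ {at(hall)} = {open(d_bay_kitchen)}
  ∪ pre   = {open(d_bay_kitchen)} ∪ {at(kitchen), open(d_kitchen_hall)}
          = {at(kitchen), open(d_bay_kitchen), open(d_kitchen_hall)}

== RESULT ==
["at(kitchen)", "open(d_bay_kitchen)", "open(d_kitchen_hall)"]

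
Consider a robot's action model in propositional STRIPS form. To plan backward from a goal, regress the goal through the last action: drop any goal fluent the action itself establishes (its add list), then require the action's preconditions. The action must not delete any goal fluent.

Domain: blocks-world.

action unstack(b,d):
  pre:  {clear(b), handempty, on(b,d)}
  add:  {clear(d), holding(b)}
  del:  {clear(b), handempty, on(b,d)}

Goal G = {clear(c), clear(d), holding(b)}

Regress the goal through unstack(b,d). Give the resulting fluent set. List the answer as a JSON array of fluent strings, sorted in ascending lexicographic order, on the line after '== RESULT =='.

Regress:
  G ∩ del = {}  (empty — regression defined)
  G \ add = {clear(c), clear(d), holding(b)} \ {clear(d), holding(b)} = {clear(c)}
  ∪ pre   = {clear(c)} ∪ {clear(b), handempty, on(b,d)}
          = {clear(b), clear(c), handempty, on(b,d)}

== RESULT ==
["clear(b)", "clear(c)", "handempty", "on(b,d)"]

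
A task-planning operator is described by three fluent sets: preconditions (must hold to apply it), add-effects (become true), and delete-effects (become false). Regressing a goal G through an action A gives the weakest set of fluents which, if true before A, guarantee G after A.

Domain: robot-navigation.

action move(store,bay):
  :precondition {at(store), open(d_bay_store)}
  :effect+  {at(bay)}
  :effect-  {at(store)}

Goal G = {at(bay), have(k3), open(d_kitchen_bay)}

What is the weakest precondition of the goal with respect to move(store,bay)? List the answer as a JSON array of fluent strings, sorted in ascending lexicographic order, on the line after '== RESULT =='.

Regress:
  G ∩ del = {}  (empty — regression defined)
  G \ add = {at(bay), have(k3), open(d_kitchen_bay)} \ {at(bay)} = {have(k3), open(d_kitchen_bay)}
  ∪ pre   = {have(k3), open(d_kitchen_bay)} ∪ {at(store), open(d_bay_store)}
          = {at(store), have(k3), open(d_bay_store), open(d_kitchen_bay)}

== RESULT ==
["at(store)", "have(k3)", "open(d_bay_store)", "open(d_kitchen_bay)"]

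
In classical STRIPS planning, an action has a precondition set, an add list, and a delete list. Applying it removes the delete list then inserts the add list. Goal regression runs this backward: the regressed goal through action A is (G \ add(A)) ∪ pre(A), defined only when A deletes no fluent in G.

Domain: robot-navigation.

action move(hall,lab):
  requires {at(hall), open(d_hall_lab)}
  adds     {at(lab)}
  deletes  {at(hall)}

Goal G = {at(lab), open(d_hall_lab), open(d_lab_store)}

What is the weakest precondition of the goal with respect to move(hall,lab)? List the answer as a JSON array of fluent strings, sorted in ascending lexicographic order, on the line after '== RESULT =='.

Regress:
  G ∩ del = {}  (empty — regression defined)
  G \ add = {at(lab), open(d_hall_lab), open(d_lab_store)} \ {at(lab)} = {open(d_hall_lab), open(d_lab_store)}
  ∪ pre   = {open(d_hall_lab), open(d_lab_store)} ∪ {at(hall), open(d_hall_lab)}
          = {at(hall), open(d_hall_lab), open(d_lab_store)}

== RESULT ==
["at(hall)", "open(d_hall_lab)", "open(d_lab_store)"]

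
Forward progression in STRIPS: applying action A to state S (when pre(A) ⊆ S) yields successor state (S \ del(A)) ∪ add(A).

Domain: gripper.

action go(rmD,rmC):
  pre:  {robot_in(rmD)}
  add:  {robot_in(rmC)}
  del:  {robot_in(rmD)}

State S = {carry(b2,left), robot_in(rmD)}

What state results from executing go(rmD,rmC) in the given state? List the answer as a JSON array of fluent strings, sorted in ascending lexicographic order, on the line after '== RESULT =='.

Progress:
  pre ⊆ S: {robot_in(rmD)} ⊆ S  — applicable
  S \ del = {carry(b2,left)}
  ∪ add   = {carry(b2,left), robot_in(rmC)}

== RESULT ==
["carry(b2,left)", "robot_in(rmC)"]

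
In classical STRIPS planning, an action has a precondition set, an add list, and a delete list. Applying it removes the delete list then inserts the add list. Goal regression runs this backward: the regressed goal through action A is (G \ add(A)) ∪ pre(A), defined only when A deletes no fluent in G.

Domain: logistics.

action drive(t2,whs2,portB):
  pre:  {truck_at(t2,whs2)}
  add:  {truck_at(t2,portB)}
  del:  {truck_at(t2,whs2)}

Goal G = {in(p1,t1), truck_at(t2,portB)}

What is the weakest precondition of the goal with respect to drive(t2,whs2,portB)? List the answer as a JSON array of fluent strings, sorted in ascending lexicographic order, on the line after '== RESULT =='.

Regress:
  G ∩ del = {}  (empty — regression defined)
  G \ add = {in(p1,t1), truck_at(t2,portB)} \ {truck_at(t2,portB)} = {in(p1,t1)}
  ∪ pre   = {in(p1,t1)} ∪ {truck_at(t2,whs2)}
          = {in(p1,t1), truck_at(t2,whs2)}

== RESULT ==
["in(p1,t1)", "truck_at(t2,whs2)"]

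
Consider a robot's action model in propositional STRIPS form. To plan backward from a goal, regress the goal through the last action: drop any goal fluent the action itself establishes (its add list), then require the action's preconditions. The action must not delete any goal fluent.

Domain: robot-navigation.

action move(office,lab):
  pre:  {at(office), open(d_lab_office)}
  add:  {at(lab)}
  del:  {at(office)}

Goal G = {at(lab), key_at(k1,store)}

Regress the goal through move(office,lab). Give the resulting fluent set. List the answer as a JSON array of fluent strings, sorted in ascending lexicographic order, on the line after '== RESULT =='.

Compute (G \ add) ∪ pre:
  G ∩ del = {}  (empty — regression defined)
  G \ add = {at(lab), key_at(k1,store)} \ {at(lab)} = {key_at(k1,store)}
  ∪ pre   = {key_at(k1,store)} ∪ {at(office), open(d_lab_office)}
          = {at(office), key_at(k1,store), open(d_lab_office)}

== RESULT ==
["at(office)", "key_at(k1,store)", "open(d_lab_office)"]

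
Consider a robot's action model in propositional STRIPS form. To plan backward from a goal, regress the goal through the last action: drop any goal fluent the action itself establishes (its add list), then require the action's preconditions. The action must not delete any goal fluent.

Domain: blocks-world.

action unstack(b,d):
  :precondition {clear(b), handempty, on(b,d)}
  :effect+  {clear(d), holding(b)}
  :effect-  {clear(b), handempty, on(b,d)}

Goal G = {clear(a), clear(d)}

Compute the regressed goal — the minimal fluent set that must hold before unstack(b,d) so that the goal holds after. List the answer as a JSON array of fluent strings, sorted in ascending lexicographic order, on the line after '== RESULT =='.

Regress:
  G ∩ del = {}  (empty — regression defined)
  G \ add = {clear(a), clear(d)} \ {clear(d), holding(b)} = {clear(a)}
  ∪ pre   = {clear(a)} ∪ {clear(b), handempty, on(b,d)}
          = {clear(a), clear(b), handempty, on(b,d)}

== RESULT ==
["clear(a)", "clear(b)", "handempty", "on(b,d)"]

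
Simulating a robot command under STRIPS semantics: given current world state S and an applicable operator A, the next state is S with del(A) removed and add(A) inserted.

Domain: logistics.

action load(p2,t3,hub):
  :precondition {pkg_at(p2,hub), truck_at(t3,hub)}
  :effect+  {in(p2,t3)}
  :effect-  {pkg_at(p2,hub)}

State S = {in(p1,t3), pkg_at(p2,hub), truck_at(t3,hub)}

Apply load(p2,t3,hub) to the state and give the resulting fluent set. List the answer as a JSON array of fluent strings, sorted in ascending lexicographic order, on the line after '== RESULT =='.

Compute (S \ del) ∪ add:
  pre ⊆ S: {pkg_at(p2,hub), truck_at(t3,hub)} ⊆ S  — applicable
  S \ del = {in(p1,t3), truck_at(t3,hub)}
  ∪ add   = {in(p1,t3), in(p2,t3), truck_at(t3,hub)}

== RESULT ==
["in(p1,t3)", "in(p2,t3)", "truck_at(t3,hub)"]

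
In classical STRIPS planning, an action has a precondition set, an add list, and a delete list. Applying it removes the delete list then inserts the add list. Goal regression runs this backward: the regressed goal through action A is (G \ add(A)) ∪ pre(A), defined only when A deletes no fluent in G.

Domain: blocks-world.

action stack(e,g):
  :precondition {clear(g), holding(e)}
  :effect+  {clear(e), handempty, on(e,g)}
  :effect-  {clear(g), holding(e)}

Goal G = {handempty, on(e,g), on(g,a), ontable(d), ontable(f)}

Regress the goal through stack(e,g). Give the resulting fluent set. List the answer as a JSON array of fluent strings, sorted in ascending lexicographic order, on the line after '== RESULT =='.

Compute (G \ add) ∪ pre:
  G ∩ del = {}  (empty — regression defined)
  G \ add = {handempty, on(e,g), on(g,a), ontable(d), ontable(f)} \ {clear(e), handempty, on(e,g)} = {on(g,a), ontable(d), ontable(f)}
  ∪ pre   = {on(g,a), ontable(d), ontable(f)} ∪ {clear(g), holding(e)}
          = {clear(g), holding(e), on(g,a), ontable(d), ontable(f)}

== RESULT ==
["clear(g)", "holding(e)", "on(g,a)", "ontable(d)", "ontable(f)"]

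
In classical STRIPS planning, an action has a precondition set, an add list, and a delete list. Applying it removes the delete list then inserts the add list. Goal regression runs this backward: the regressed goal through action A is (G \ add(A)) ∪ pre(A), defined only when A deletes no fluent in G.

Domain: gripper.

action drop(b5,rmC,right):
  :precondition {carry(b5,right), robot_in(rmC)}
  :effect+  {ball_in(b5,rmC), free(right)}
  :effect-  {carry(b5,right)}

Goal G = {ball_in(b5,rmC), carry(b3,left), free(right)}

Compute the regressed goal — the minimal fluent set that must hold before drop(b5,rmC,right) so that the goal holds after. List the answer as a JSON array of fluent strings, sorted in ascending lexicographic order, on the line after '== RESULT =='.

Regress:
  G ∩ del = {}  (empty — regression defined)
  G \ add = {ball_in(b5,rmC), carry(b3,left), free(right)} \ {ball_in(b5,rmC), free(right)} = {carry(b3,left)}
  ∪ pre   = {carry(b3,left)} ∪ {carry(b5,right), robot_in(rmC)}
          = {carry(b3,left), carry(b5,right), robot_in(rmC)}

== RESULT ==
["carry(b3,left)", "carry(b5,right)", "robot_in(rmC)"]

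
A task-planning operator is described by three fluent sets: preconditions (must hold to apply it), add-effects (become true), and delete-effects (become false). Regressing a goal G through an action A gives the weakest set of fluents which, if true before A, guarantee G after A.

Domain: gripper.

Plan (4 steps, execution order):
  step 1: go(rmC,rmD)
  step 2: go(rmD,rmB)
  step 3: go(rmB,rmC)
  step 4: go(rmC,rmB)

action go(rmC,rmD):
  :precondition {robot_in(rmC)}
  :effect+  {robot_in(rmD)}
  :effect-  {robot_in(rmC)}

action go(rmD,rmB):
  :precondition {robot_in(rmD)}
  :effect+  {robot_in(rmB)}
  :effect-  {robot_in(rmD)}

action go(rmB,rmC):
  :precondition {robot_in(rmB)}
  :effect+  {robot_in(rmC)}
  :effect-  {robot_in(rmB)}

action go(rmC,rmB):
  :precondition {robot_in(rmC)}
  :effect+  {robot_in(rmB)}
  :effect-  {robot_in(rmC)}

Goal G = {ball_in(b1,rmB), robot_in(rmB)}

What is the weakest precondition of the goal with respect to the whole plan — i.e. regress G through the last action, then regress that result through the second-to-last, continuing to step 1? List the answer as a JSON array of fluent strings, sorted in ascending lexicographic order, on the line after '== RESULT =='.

Regress step by step:
  through step 4 (go(rmC,rmB)): drop {robot_in(rmB)}, keep {ball_in(b1,rmB)}, require {robot_in(rmC)}
    → {ball_in(b1,rmB), robot_in(rmC)}
  through step 3 (go(rmB,rmC)): drop {robot_in(rmC)}, keep {ball_in(b1,rmB)}, require {robot_in(rmB)}
    → {ball_in(b1,rmB), robot_in(rmB)}
  through step 2 (go(rmD,rmB)): drop {robot_in(rmB)}, keep {ball_in(b1,rmB)}, require {robot_in(rmD)}
    → {ball_in(b1,rmB), robot_in(rmD)}
  through step 1 (go(rmC,rmD)): drop {robot_in(rmD)}, keep {ball_in(b1,rmB)}, require {robot_in(rmC)}
    → {ball_in(b1,rmB), robot_in(rmC)}

== RESULT ==
["ball_in(b1,rmB)", "robot_in(rmC)"]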